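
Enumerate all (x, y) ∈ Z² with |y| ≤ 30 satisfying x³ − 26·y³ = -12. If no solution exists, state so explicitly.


The equation is x³ - 26y³ = -12. For fixed y, x³ = 26·y³ − 12, so a solution requires the RHS to be a perfect cube.
Strategy: iterate y from -30 to 30, compute RHS = 26·y³ − 12, and check whether it is a (positive or negative) perfect cube.
Check small values of y:
  y = 0: RHS = -12 is not a perfect cube.
  y = 1: RHS = 14 is not a perfect cube.
  y = -1: RHS = -38 is not a perfect cube.
  y = 2: RHS = 196 is not a perfect cube.
  y = -2: RHS = -220 is not a perfect cube.
  y = 3: RHS = 690 is not a perfect cube.
  y = -3: RHS = -714 is not a perfect cube.
Continuing the search up to |y| = 30 finds no solutions either.
No (x, y) in the scanned range satisfies the equation.

No integer solutions with |y| ≤ 30.


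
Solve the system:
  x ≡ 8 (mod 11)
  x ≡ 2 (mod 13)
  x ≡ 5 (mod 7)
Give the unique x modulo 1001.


Moduli 11, 13, 7 are pairwise coprime; by CRT there is a unique solution modulo M = 11 · 13 · 7 = 1001.
Solve pairwise, accumulating the modulus:
  Start with x ≡ 8 (mod 11).
  Combine with x ≡ 2 (mod 13): since gcd(11, 13) = 1, we get a unique residue mod 143.
    Write x = 8 + 11·t and substitute into x ≡ 2 (mod 13): 11·t ≡ 2 − 8 = -6 (mod 13).
    Reduce coefficients mod 13: 11·t ≡ 7 (mod 13).
    The inverse of 11 mod 13 is 6 (since 11·6 = 66 = 5·13 + 1), so t ≡ 6·7 = 42 ≡ 3 (mod 13).
    Then x = 8 + 11·3 = 41, valid modulo lcm(11, 13) = 143: x ≡ 41 (mod 143).
  Combine with x ≡ 5 (mod 7): since gcd(143, 7) = 1, we get a unique residue mod 1001.
    Write x = 41 + 143·t and substitute into x ≡ 5 (mod 7): 143·t ≡ 5 − 41 = -36 (mod 7).
    Reduce coefficients mod 7: 3·t ≡ 6 (mod 7).
    The inverse of 3 mod 7 is 5 (since 3·5 = 15 = 2·7 + 1), so t ≡ 5·6 = 30 ≡ 2 (mod 7).
    Then x = 41 + 143·2 = 327, valid modulo lcm(143, 7) = 1001: x ≡ 327 (mod 1001).
Verify: 327 mod 11 = 8 ✓, 327 mod 13 = 2 ✓, 327 mod 7 = 5 ✓.

x ≡ 327 (mod 1001).


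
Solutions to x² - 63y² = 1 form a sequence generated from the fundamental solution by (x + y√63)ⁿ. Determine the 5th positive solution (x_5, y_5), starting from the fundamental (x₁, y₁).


Step 1: Find the fundamental solution (x₁, y₁) of x² - 63y² = 1.
  Expand √63 as a continued fraction. a₀ = ⌊√63⌋ = 7; iterate m_{k+1} = d_k·a_k − m_k, d_{k+1} = (63 − m_{k+1}²)/d_k, a_{k+1} = ⌊(a₀ + m_{k+1})/d_{k+1}⌋ (starting m₀ = 0, d₀ = 1), with convergents p_k = a_k·p_{k-1} + p_{k-2}, q_k = a_k·q_{k-1} + q_{k-2} (p₋₁ = 1, q₋₁ = 0):
  k = 0: a₀ = 7; p₀/q₀ = 7/1; p₀² − 63·q₀² = 49 − 63 = -14.
  k = 1: m = 7, d = 14, a = ⌊(7 + 7)/14⌋ = 1; p/q = (1·7 + 1)/(1·1 + 0) = 8/1; p² − 63·q² = 64 − 63 = 1.
  The first convergent with p² − 63·q² = 1 gives the fundamental solution (x₁, y₁) = (8, 1).
Step 2: Apply the recurrence (x_{n+1}, y_{n+1}) = (x₁x_n + 63y₁y_n, x₁y_n + y₁x_n) repeatedly.
  From (x_1, y_1) = (8, 1): x_2 = 8·8 + 63·1·1 = 127; y_2 = 8·1 + 1·8 = 16.
  From (x_2, y_2) = (127, 16): x_3 = 8·127 + 63·1·16 = 2024; y_3 = 8·16 + 1·127 = 255.
  From (x_3, y_3) = (2024, 255): x_4 = 8·2024 + 63·1·255 = 32257; y_4 = 8·255 + 1·2024 = 4064.
  From (x_4, y_4) = (32257, 4064): x_5 = 8·32257 + 63·1·4064 = 514088; y_5 = 8·4064 + 1·32257 = 64769.
Step 3: Verify x_5² - 63·y_5² = 264286471744 - 264286471743 = 1 (should be 1). ✓

(x_1, y_1) = (8, 1); (x_5, y_5) = (514088, 64769).


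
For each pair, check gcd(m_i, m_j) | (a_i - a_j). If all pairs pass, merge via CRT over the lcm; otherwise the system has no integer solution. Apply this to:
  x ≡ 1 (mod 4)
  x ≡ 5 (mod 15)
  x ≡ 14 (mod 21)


Moduli 4, 15, 21 are not pairwise coprime, so CRT works modulo lcm(m_i) when all pairwise compatibility conditions hold.
Pairwise compatibility: gcd(m_i, m_j) must divide a_i - a_j for every pair.
Merge one congruence at a time:
  Start: x ≡ 1 (mod 4).
  Combine with x ≡ 5 (mod 15): gcd(4, 15) = 1; 5 - 1 = 4, which IS divisible by 1, so compatible.
    Write x = 1 + 4·t and substitute into x ≡ 5 (mod 15): 4·t ≡ 5 − 1 = 4 (mod 15).
    The inverse of 4 mod 15 is 4 (since 4·4 = 16 = 1·15 + 1), so t ≡ 4·4 = 16 ≡ 1 (mod 15).
    Then x = 1 + 4·1 = 5, valid modulo lcm(4, 15) = 60: x ≡ 5 (mod 60).
  Combine with x ≡ 14 (mod 21): gcd(60, 21) = 3; 14 - 5 = 9, which IS divisible by 3, so compatible.
    Write x = 5 + 60·t and substitute into x ≡ 14 (mod 21): 60·t ≡ 14 − 5 = 9 (mod 21).
    Divide the congruence (and modulus) by g = 3: 20·t ≡ 3 (mod 7).
    Reduce coefficients mod 7: 6·t ≡ 3 (mod 7).
    The inverse of 6 mod 7 is 6 (since 6·6 = 36 = 5·7 + 1), so t ≡ 6·3 = 18 ≡ 4 (mod 7).
    Then x = 5 + 60·4 = 245, valid modulo lcm(60, 21) = 420: x ≡ 245 (mod 420).
Verify: 245 mod 4 = 1, 245 mod 15 = 5, 245 mod 21 = 14.

x ≡ 245 (mod 420).


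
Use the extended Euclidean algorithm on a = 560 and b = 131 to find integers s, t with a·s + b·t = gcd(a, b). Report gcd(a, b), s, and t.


Euclidean algorithm on (560, 131) — divide until remainder is 0:
  560 = 4 · 131 + 36
  131 = 3 · 36 + 23
  36 = 1 · 23 + 13
  23 = 1 · 13 + 10
  13 = 1 · 10 + 3
  10 = 3 · 3 + 1
  3 = 3 · 1 + 0
gcd(560, 131) = 1.
Track Bezout coefficients alongside the remainders: start with r₀ = 560 = a·1 + b·0 (s = 1, t = 0) and r₁ = 131 = a·0 + b·1 (s = 0, t = 1); each new remainder r_{k+1} = r_{k-1} − q_k·r_k inherits s_{k+1} = s_{k-1} − q_k·s_k, t_{k+1} = t_{k-1} − q_k·t_k, so r_k = a·s_k + b·t_k at every step:
  q = 4: r = 36, s = 1 − 4·0 = 1, t = 0 − 4·1 = -4  (check: 560·1 + 131·(-4) = 36)
  q = 3: r = 23, s = 0 − 3·1 = -3, t = 1 − 3·(-4) = 13  (check: 560·(-3) + 131·13 = 23)
  q = 1: r = 13, s = 1 − 1·(-3) = 4, t = -4 − 1·13 = -17  (check: 560·4 + 131·(-17) = 13)
  q = 1: r = 10, s = -3 − 1·4 = -7, t = 13 − 1·(-17) = 30  (check: 560·(-7) + 131·30 = 10)
  q = 1: r = 3, s = 4 − 1·(-7) = 11, t = -17 − 1·30 = -47  (check: 560·11 + 131·(-47) = 3)
  q = 3: r = 1, s = -7 − 3·11 = -40, t = 30 − 3·(-47) = 171  (check: 560·(-40) + 131·171 = 1)
The row with r = 1 (the gcd) gives the Bezout coefficients s = -40, t = 171.
Result: 560 · (-40) + 131 · (171) = 1.

gcd(560, 131) = 1; s = -40, t = 171 (check: 560·(-40) + 131·171 = 1).


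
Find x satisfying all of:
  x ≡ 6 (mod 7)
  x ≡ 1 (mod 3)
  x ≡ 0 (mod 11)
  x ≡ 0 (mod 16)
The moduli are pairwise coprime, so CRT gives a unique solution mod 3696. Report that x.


Product of moduli M = 7 · 3 · 11 · 16 = 3696.
Merge one congruence at a time:
  Start: x ≡ 6 (mod 7).
  Combine with x ≡ 1 (mod 3); new modulus lcm = 21.
    Write x = 6 + 7·t and substitute into x ≡ 1 (mod 3): 7·t ≡ 1 − 6 = -5 (mod 3).
    Reduce coefficients mod 3: 1·t ≡ 1 (mod 3).
    So t ≡ 1 (mod 3).
    Then x = 6 + 7·1 = 13, valid modulo lcm(7, 3) = 21: x ≡ 13 (mod 21).
  Combine with x ≡ 0 (mod 11); new modulus lcm = 231.
    Write x = 13 + 21·t and substitute into x ≡ 0 (mod 11): 21·t ≡ 0 − 13 = -13 (mod 11).
    Reduce coefficients mod 11: 10·t ≡ 9 (mod 11).
    The inverse of 10 mod 11 is 10 (since 10·10 = 100 = 9·11 + 1), so t ≡ 10·9 = 90 ≡ 2 (mod 11).
    Then x = 13 + 21·2 = 55, valid modulo lcm(21, 11) = 231: x ≡ 55 (mod 231).
  Combine with x ≡ 0 (mod 16); new modulus lcm = 3696.
    Write x = 55 + 231·t and substitute into x ≡ 0 (mod 16): 231·t ≡ 0 − 55 = -55 (mod 16).
    Reduce coefficients mod 16: 7·t ≡ 9 (mod 16).
    The inverse of 7 mod 16 is 7 (since 7·7 = 49 = 3·16 + 1), so t ≡ 7·9 = 63 ≡ 15 (mod 16).
    Then x = 55 + 231·15 = 3520, valid modulo lcm(231, 16) = 3696: x ≡ 3520 (mod 3696).
Verify against each original: 3520 mod 7 = 6, 3520 mod 3 = 1, 3520 mod 11 = 0, 3520 mod 16 = 0.

x ≡ 3520 (mod 3696).


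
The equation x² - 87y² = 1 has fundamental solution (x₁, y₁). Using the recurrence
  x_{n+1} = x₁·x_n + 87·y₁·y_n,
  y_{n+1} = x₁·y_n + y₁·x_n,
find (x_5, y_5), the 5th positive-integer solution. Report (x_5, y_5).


Step 1: Find the fundamental solution (x₁, y₁) of x² - 87y² = 1.
  Expand √87 as a continued fraction. a₀ = ⌊√87⌋ = 9; iterate m_{k+1} = d_k·a_k − m_k, d_{k+1} = (87 − m_{k+1}²)/d_k, a_{k+1} = ⌊(a₀ + m_{k+1})/d_{k+1}⌋ (starting m₀ = 0, d₀ = 1), with convergents p_k = a_k·p_{k-1} + p_{k-2}, q_k = a_k·q_{k-1} + q_{k-2} (p₋₁ = 1, q₋₁ = 0):
  k = 0: a₀ = 9; p₀/q₀ = 9/1; p₀² − 87·q₀² = 81 − 87 = -6.
  k = 1: m = 9, d = 6, a = ⌊(9 + 9)/6⌋ = 3; p/q = (3·9 + 1)/(3·1 + 0) = 28/3; p² − 87·q² = 784 − 783 = 1.
  The first convergent with p² − 87·q² = 1 gives the fundamental solution (x₁, y₁) = (28, 3).
Step 2: Apply the recurrence (x_{n+1}, y_{n+1}) = (x₁x_n + 87y₁y_n, x₁y_n + y₁x_n) repeatedly.
  From (x_1, y_1) = (28, 3): x_2 = 28·28 + 87·3·3 = 1567; y_2 = 28·3 + 3·28 = 168.
  From (x_2, y_2) = (1567, 168): x_3 = 28·1567 + 87·3·168 = 87724; y_3 = 28·168 + 3·1567 = 9405.
  From (x_3, y_3) = (87724, 9405): x_4 = 28·87724 + 87·3·9405 = 4910977; y_4 = 28·9405 + 3·87724 = 526512.
  From (x_4, y_4) = (4910977, 526512): x_5 = 28·4910977 + 87·3·526512 = 274926988; y_5 = 28·526512 + 3·4910977 = 29475267.
Step 3: Verify x_5² - 87·y_5² = 75584848730752144 - 75584848730752143 = 1 (should be 1). ✓

(x_1, y_1) = (28, 3); (x_5, y_5) = (274926988, 29475267).


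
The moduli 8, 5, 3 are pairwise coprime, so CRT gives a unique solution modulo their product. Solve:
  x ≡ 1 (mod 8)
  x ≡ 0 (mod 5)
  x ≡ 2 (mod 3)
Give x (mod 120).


Moduli 8, 5, 3 are pairwise coprime; by CRT there is a unique solution modulo M = 8 · 5 · 3 = 120.
Solve pairwise, accumulating the modulus:
  Start with x ≡ 1 (mod 8).
  Combine with x ≡ 0 (mod 5): since gcd(8, 5) = 1, we get a unique residue mod 40.
    Write x = 1 + 8·t and substitute into x ≡ 0 (mod 5): 8·t ≡ 0 − 1 = -1 (mod 5).
    Reduce coefficients mod 5: 3·t ≡ 4 (mod 5).
    The inverse of 3 mod 5 is 2 (since 3·2 = 6 = 1·5 + 1), so t ≡ 2·4 = 8 ≡ 3 (mod 5).
    Then x = 1 + 8·3 = 25, valid modulo lcm(8, 5) = 40: x ≡ 25 (mod 40).
  Combine with x ≡ 2 (mod 3): since gcd(40, 3) = 1, we get a unique residue mod 120.
    Write x = 25 + 40·t and substitute into x ≡ 2 (mod 3): 40·t ≡ 2 − 25 = -23 (mod 3).
    Reduce coefficients mod 3: 1·t ≡ 1 (mod 3).
    So t ≡ 1 (mod 3).
    Then x = 25 + 40·1 = 65, valid modulo lcm(40, 3) = 120: x ≡ 65 (mod 120).
Verify: 65 mod 8 = 1 ✓, 65 mod 5 = 0 ✓, 65 mod 3 = 2 ✓.

x ≡ 65 (mod 120).


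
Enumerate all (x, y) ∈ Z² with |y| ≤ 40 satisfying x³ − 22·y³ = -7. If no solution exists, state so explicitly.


The equation is x³ - 22y³ = -7. For fixed y, x³ = 22·y³ − 7, so a solution requires the RHS to be a perfect cube.
Strategy: iterate y from -40 to 40, compute RHS = 22·y³ − 7, and check whether it is a (positive or negative) perfect cube.
Check small values of y:
  y = 0: RHS = -7 is not a perfect cube.
  y = 1: RHS = 15 is not a perfect cube.
  y = -1: RHS = -29 is not a perfect cube.
  y = 2: RHS = 169 is not a perfect cube.
  y = -2: RHS = -183 is not a perfect cube.
  y = 3: RHS = 587 is not a perfect cube.
  y = -3: RHS = -601 is not a perfect cube.
Continuing the search up to |y| = 40 finds no solutions either.
No (x, y) in the scanned range satisfies the equation.

No integer solutions with |y| ≤ 40.


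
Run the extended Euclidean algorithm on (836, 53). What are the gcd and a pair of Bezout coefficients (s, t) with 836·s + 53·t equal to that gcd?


Euclidean algorithm on (836, 53) — divide until remainder is 0:
  836 = 15 · 53 + 41
  53 = 1 · 41 + 12
  41 = 3 · 12 + 5
  12 = 2 · 5 + 2
  5 = 2 · 2 + 1
  2 = 2 · 1 + 0
gcd(836, 53) = 1.
Track Bezout coefficients alongside the remainders: start with r₀ = 836 = a·1 + b·0 (s = 1, t = 0) and r₁ = 53 = a·0 + b·1 (s = 0, t = 1); each new remainder r_{k+1} = r_{k-1} − q_k·r_k inherits s_{k+1} = s_{k-1} − q_k·s_k, t_{k+1} = t_{k-1} − q_k·t_k, so r_k = a·s_k + b·t_k at every step:
  q = 15: r = 41, s = 1 − 15·0 = 1, t = 0 − 15·1 = -15  (check: 836·1 + 53·(-15) = 41)
  q = 1: r = 12, s = 0 − 1·1 = -1, t = 1 − 1·(-15) = 16  (check: 836·(-1) + 53·16 = 12)
  q = 3: r = 5, s = 1 − 3·(-1) = 4, t = -15 − 3·16 = -63  (check: 836·4 + 53·(-63) = 5)
  q = 2: r = 2, s = -1 − 2·4 = -9, t = 16 − 2·(-63) = 142  (check: 836·(-9) + 53·142 = 2)
  q = 2: r = 1, s = 4 − 2·(-9) = 22, t = -63 − 2·142 = -347  (check: 836·22 + 53·(-347) = 1)
The row with r = 1 (the gcd) gives the Bezout coefficients s = 22, t = -347.
Result: 836 · (22) + 53 · (-347) = 1.

gcd(836, 53) = 1; s = 22, t = -347 (check: 836·22 + 53·(-347) = 1).


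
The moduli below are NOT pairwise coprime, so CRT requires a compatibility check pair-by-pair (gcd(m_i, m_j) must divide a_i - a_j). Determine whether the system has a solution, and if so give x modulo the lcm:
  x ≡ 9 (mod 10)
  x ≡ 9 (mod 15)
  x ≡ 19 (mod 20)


Moduli 10, 15, 20 are not pairwise coprime, so CRT works modulo lcm(m_i) when all pairwise compatibility conditions hold.
Pairwise compatibility: gcd(m_i, m_j) must divide a_i - a_j for every pair.
Merge one congruence at a time:
  Start: x ≡ 9 (mod 10).
  Combine with x ≡ 9 (mod 15): gcd(10, 15) = 5; 9 - 9 = 0, which IS divisible by 5, so compatible.
    Write x = 9 + 10·t and substitute into x ≡ 9 (mod 15): 10·t ≡ 9 − 9 = 0 (mod 15).
    Divide the congruence (and modulus) by g = 5: 2·t ≡ 0 (mod 3).
    The inverse of 2 mod 3 is 2 (since 2·2 = 4 = 1·3 + 1), so t ≡ 2·0 = 0 ≡ 0 (mod 3).
    Then x = 9 + 10·0 = 9, valid modulo lcm(10, 15) = 30: x ≡ 9 (mod 30).
  Combine with x ≡ 19 (mod 20): gcd(30, 20) = 10; 19 - 9 = 10, which IS divisible by 10, so compatible.
    Write x = 9 + 30·t and substitute into x ≡ 19 (mod 20): 30·t ≡ 19 − 9 = 10 (mod 20).
    Divide the congruence (and modulus) by g = 10: 3·t ≡ 1 (mod 2).
    Reduce coefficients mod 2: 1·t ≡ 1 (mod 2).
    So t ≡ 1 (mod 2).
    Then x = 9 + 30·1 = 39, valid modulo lcm(30, 20) = 60: x ≡ 39 (mod 60).
Verify: 39 mod 10 = 9, 39 mod 15 = 9, 39 mod 20 = 19.

x ≡ 39 (mod 60).


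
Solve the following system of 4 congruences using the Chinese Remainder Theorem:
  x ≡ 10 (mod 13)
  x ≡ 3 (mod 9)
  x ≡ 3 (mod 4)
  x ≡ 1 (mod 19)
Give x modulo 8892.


Product of moduli M = 13 · 9 · 4 · 19 = 8892.
Merge one congruence at a time:
  Start: x ≡ 10 (mod 13).
  Combine with x ≡ 3 (mod 9); new modulus lcm = 117.
    Write x = 10 + 13·t and substitute into x ≡ 3 (mod 9): 13·t ≡ 3 − 10 = -7 (mod 9).
    Reduce coefficients mod 9: 4·t ≡ 2 (mod 9).
    The inverse of 4 mod 9 is 7 (since 4·7 = 28 = 3·9 + 1), so t ≡ 7·2 = 14 ≡ 5 (mod 9).
    Then x = 10 + 13·5 = 75, valid modulo lcm(13, 9) = 117: x ≡ 75 (mod 117).
  Combine with x ≡ 3 (mod 4); new modulus lcm = 468.
    Write x = 75 + 117·t and substitute into x ≡ 3 (mod 4): 117·t ≡ 3 − 75 = -72 (mod 4).
    Reduce coefficients mod 4: 1·t ≡ 0 (mod 4).
    So t ≡ 0 (mod 4).
    Then x = 75 + 117·0 = 75, valid modulo lcm(117, 4) = 468: x ≡ 75 (mod 468).
  Combine with x ≡ 1 (mod 19); new modulus lcm = 8892.
    Write x = 75 + 468·t and substitute into x ≡ 1 (mod 19): 468·t ≡ 1 − 75 = -74 (mod 19).
    Reduce coefficients mod 19: 12·t ≡ 2 (mod 19).
    The inverse of 12 mod 19 is 8 (since 12·8 = 96 = 5·19 + 1), so t ≡ 8·2 = 16 ≡ 16 (mod 19).
    Then x = 75 + 468·16 = 7563, valid modulo lcm(468, 19) = 8892: x ≡ 7563 (mod 8892).
Verify against each original: 7563 mod 13 = 10, 7563 mod 9 = 3, 7563 mod 4 = 3, 7563 mod 19 = 1.

x ≡ 7563 (mod 8892).


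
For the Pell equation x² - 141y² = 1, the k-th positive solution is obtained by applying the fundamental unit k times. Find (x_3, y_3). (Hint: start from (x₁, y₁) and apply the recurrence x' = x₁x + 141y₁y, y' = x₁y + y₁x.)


Step 1: Find the fundamental solution (x₁, y₁) of x² - 141y² = 1.
  Expand √141 as a continued fraction. a₀ = ⌊√141⌋ = 11; iterate m_{k+1} = d_k·a_k − m_k, d_{k+1} = (141 − m_{k+1}²)/d_k, a_{k+1} = ⌊(a₀ + m_{k+1})/d_{k+1}⌋ (starting m₀ = 0, d₀ = 1), with convergents p_k = a_k·p_{k-1} + p_{k-2}, q_k = a_k·q_{k-1} + q_{k-2} (p₋₁ = 1, q₋₁ = 0):
  k = 0: a₀ = 11; p₀/q₀ = 11/1; p₀² − 141·q₀² = 121 − 141 = -20.
  k = 1: m = 11, d = 20, a = ⌊(11 + 11)/20⌋ = 1; p/q = (1·11 + 1)/(1·1 + 0) = 12/1; p² − 141·q² = 144 − 141 = 3.
  k = 2: m = 9, d = 3, a = ⌊(11 + 9)/3⌋ = 6; p/q = (6·12 + 11)/(6·1 + 1) = 83/7; p² − 141·q² = 6889 − 6909 = -20.
  k = 3: m = 9, d = 20, a = ⌊(11 + 9)/20⌋ = 1; p/q = (1·83 + 12)/(1·7 + 1) = 95/8; p² − 141·q² = 9025 − 9024 = 1.
  The first convergent with p² − 141·q² = 1 gives the fundamental solution (x₁, y₁) = (95, 8).
Step 2: Apply the recurrence (x_{n+1}, y_{n+1}) = (x₁x_n + 141y₁y_n, x₁y_n + y₁x_n) repeatedly.
  From (x_1, y_1) = (95, 8): x_2 = 95·95 + 141·8·8 = 18049; y_2 = 95·8 + 8·95 = 1520.
  From (x_2, y_2) = (18049, 1520): x_3 = 95·18049 + 141·8·1520 = 3429215; y_3 = 95·1520 + 8·18049 = 288792.
Step 3: Verify x_3² - 141·y_3² = 11759515516225 - 11759515516224 = 1 (should be 1). ✓

(x_1, y_1) = (95, 8); (x_3, y_3) = (3429215, 288792).


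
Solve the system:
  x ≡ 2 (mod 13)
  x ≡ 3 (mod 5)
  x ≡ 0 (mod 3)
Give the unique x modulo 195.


Moduli 13, 5, 3 are pairwise coprime; by CRT there is a unique solution modulo M = 13 · 5 · 3 = 195.
Solve pairwise, accumulating the modulus:
  Start with x ≡ 2 (mod 13).
  Combine with x ≡ 3 (mod 5): since gcd(13, 5) = 1, we get a unique residue mod 65.
    Write x = 2 + 13·t and substitute into x ≡ 3 (mod 5): 13·t ≡ 3 − 2 = 1 (mod 5).
    Reduce coefficients mod 5: 3·t ≡ 1 (mod 5).
    The inverse of 3 mod 5 is 2 (since 3·2 = 6 = 1·5 + 1), so t ≡ 2·1 = 2 ≡ 2 (mod 5).
    Then x = 2 + 13·2 = 28, valid modulo lcm(13, 5) = 65: x ≡ 28 (mod 65).
  Combine with x ≡ 0 (mod 3): since gcd(65, 3) = 1, we get a unique residue mod 195.
    Write x = 28 + 65·t and substitute into x ≡ 0 (mod 3): 65·t ≡ 0 − 28 = -28 (mod 3).
    Reduce coefficients mod 3: 2·t ≡ 2 (mod 3).
    The inverse of 2 mod 3 is 2 (since 2·2 = 4 = 1·3 + 1), so t ≡ 2·2 = 4 ≡ 1 (mod 3).
    Then x = 28 + 65·1 = 93, valid modulo lcm(65, 3) = 195: x ≡ 93 (mod 195).
Verify: 93 mod 13 = 2 ✓, 93 mod 5 = 3 ✓, 93 mod 3 = 0 ✓.

x ≡ 93 (mod 195).


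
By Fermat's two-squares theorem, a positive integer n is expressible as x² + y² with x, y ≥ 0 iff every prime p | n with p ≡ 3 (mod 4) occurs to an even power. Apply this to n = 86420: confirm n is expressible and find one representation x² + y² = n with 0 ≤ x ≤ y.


Step 1: Factor n = 86420 = 2^2 · 5 · 29 · 149.
Step 2: Check the mod-4 condition on each prime factor: 2 = 2 (special); 5 ≡ 1 (mod 4), exponent 1; 29 ≡ 1 (mod 4), exponent 1; 149 ≡ 1 (mod 4), exponent 1.
All primes ≡ 3 (mod 4) appear to even exponent (or don't appear), so by the two-squares theorem n IS expressible as a sum of two squares.
Step 3: Build a representation. Group n = k² · m with k = 2 and m = 5 · 29 · 149 = 21605 (a product of primes ≡ 1 (mod 4)); a representation of m scales to one of n via (k·x)² + (k·y)² = k²(x² + y²). Each prime p ≡ 1 (mod 4) is itself a sum of two squares; find a² by testing p − a² for a perfect square:
  5: 5 − 1² = 4 = 2² ⇒ 5 = 1² + 2².
  29: 29 − 1² = 28, 29 − 2² = 25 = 5² ⇒ 29 = 2² + 5².
  149: 149 − 1² = 148, 149 − 2² = 145, 149 − 3² = 140, 149 − 4² = 133, 149 − 5² = 124, 149 − 6² = 113, 149 − 7² = 100 = 10² ⇒ 149 = 7² + 10².
  Combine using the Brahmagupta–Fibonacci identity (a² + b²)(c² + d²) = (ac − bd)² + (ad + bc)² = (ac + bd)² + (ad − bc)²:
  5 · 29 = 145: from (1² + 2²)(2² + 5²), take (1·2 − 2·5, 1·5 + 2·2) = (2 − 10, 5 + 4) = (-8, 9); dropping signs (only squares matter) gives (8, 9); check 8² + 9² = 64 + 81 = 145 ✓.
  145 · 149 = 21605: from (8² + 9²)(7² + 10²), take (8·7 − 9·10, 8·10 + 9·7) = (56 − 90, 80 + 63) = (-34, 143); dropping signs (only squares matter) gives (34, 143); check 34² + 143² = 1156 + 20449 = 21605 ✓.
  Scale by k = 2: (2·34, 2·143) = (68, 286).
Step 4: Order so x ≤ y and verify: 68² + 286² = 4624 + 81796 = 86420 = n. ✓

n = 86420 = 68² + 286² (one valid representation with x ≤ y).


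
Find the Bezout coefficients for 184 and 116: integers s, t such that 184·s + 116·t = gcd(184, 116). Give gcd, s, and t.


Euclidean algorithm on (184, 116) — divide until remainder is 0:
  184 = 1 · 116 + 68
  116 = 1 · 68 + 48
  68 = 1 · 48 + 20
  48 = 2 · 20 + 8
  20 = 2 · 8 + 4
  8 = 2 · 4 + 0
gcd(184, 116) = 4.
Track Bezout coefficients alongside the remainders: start with r₀ = 184 = a·1 + b·0 (s = 1, t = 0) and r₁ = 116 = a·0 + b·1 (s = 0, t = 1); each new remainder r_{k+1} = r_{k-1} − q_k·r_k inherits s_{k+1} = s_{k-1} − q_k·s_k, t_{k+1} = t_{k-1} − q_k·t_k, so r_k = a·s_k + b·t_k at every step:
  q = 1: r = 68, s = 1 − 1·0 = 1, t = 0 − 1·1 = -1  (check: 184·1 + 116·(-1) = 68)
  q = 1: r = 48, s = 0 − 1·1 = -1, t = 1 − 1·(-1) = 2  (check: 184·(-1) + 116·2 = 48)
  q = 1: r = 20, s = 1 − 1·(-1) = 2, t = -1 − 1·2 = -3  (check: 184·2 + 116·(-3) = 20)
  q = 2: r = 8, s = -1 − 2·2 = -5, t = 2 − 2·(-3) = 8  (check: 184·(-5) + 116·8 = 8)
  q = 2: r = 4, s = 2 − 2·(-5) = 12, t = -3 − 2·8 = -19  (check: 184·12 + 116·(-19) = 4)
The row with r = 4 (the gcd) gives the Bezout coefficients s = 12, t = -19.
Result: 184 · (12) + 116 · (-19) = 4.

gcd(184, 116) = 4; s = 12, t = -19 (check: 184·12 + 116·(-19) = 4).


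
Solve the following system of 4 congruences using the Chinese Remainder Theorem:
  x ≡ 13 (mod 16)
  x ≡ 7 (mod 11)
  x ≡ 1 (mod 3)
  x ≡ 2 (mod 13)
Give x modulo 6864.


Product of moduli M = 16 · 11 · 3 · 13 = 6864.
Merge one congruence at a time:
  Start: x ≡ 13 (mod 16).
  Combine with x ≡ 7 (mod 11); new modulus lcm = 176.
    Write x = 13 + 16·t and substitute into x ≡ 7 (mod 11): 16·t ≡ 7 − 13 = -6 (mod 11).
    Reduce coefficients mod 11: 5·t ≡ 5 (mod 11).
    The inverse of 5 mod 11 is 9 (since 5·9 = 45 = 4·11 + 1), so t ≡ 9·5 = 45 ≡ 1 (mod 11).
    Then x = 13 + 16·1 = 29, valid modulo lcm(16, 11) = 176: x ≡ 29 (mod 176).
  Combine with x ≡ 1 (mod 3); new modulus lcm = 528.
    Write x = 29 + 176·t and substitute into x ≡ 1 (mod 3): 176·t ≡ 1 − 29 = -28 (mod 3).
    Reduce coefficients mod 3: 2·t ≡ 2 (mod 3).
    The inverse of 2 mod 3 is 2 (since 2·2 = 4 = 1·3 + 1), so t ≡ 2·2 = 4 ≡ 1 (mod 3).
    Then x = 29 + 176·1 = 205, valid modulo lcm(176, 3) = 528: x ≡ 205 (mod 528).
  Combine with x ≡ 2 (mod 13); new modulus lcm = 6864.
    Write x = 205 + 528·t and substitute into x ≡ 2 (mod 13): 528·t ≡ 2 − 205 = -203 (mod 13).
    Reduce coefficients mod 13: 8·t ≡ 5 (mod 13).
    The inverse of 8 mod 13 is 5 (since 8·5 = 40 = 3·13 + 1), so t ≡ 5·5 = 25 ≡ 12 (mod 13).
    Then x = 205 + 528·12 = 6541, valid modulo lcm(528, 13) = 6864: x ≡ 6541 (mod 6864).
Verify against each original: 6541 mod 16 = 13, 6541 mod 11 = 7, 6541 mod 3 = 1, 6541 mod 13 = 2.

x ≡ 6541 (mod 6864).


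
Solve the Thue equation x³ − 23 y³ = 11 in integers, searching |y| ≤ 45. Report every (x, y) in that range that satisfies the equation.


The equation is x³ - 23y³ = 11. For fixed y, x³ = 23·y³ + 11, so a solution requires the RHS to be a perfect cube.
Strategy: iterate y from -45 to 45, compute RHS = 23·y³ + 11, and check whether it is a (positive or negative) perfect cube.
Check small values of y:
  y = 0: RHS = 11 is not a perfect cube.
  y = 1: RHS = 34 is not a perfect cube.
  y = -1: RHS = -12 is not a perfect cube.
  y = 2: RHS = 195 is not a perfect cube.
  y = -2: RHS = -173 is not a perfect cube.
  y = 3: RHS = 632 is not a perfect cube.
  y = -3: RHS = -610 is not a perfect cube.
Continuing the search up to |y| = 45 finds no solutions either.
No (x, y) in the scanned range satisfies the equation.

No integer solutions with |y| ≤ 45.


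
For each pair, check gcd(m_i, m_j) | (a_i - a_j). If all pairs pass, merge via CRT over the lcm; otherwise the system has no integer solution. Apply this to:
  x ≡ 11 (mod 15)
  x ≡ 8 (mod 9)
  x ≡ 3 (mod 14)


Moduli 15, 9, 14 are not pairwise coprime, so CRT works modulo lcm(m_i) when all pairwise compatibility conditions hold.
Pairwise compatibility: gcd(m_i, m_j) must divide a_i - a_j for every pair.
Merge one congruence at a time:
  Start: x ≡ 11 (mod 15).
  Combine with x ≡ 8 (mod 9): gcd(15, 9) = 3; 8 - 11 = -3, which IS divisible by 3, so compatible.
    Write x = 11 + 15·t and substitute into x ≡ 8 (mod 9): 15·t ≡ 8 − 11 = -3 (mod 9).
    Divide the congruence (and modulus) by g = 3: 5·t ≡ -1 (mod 3).
    Reduce coefficients mod 3: 2·t ≡ 2 (mod 3).
    The inverse of 2 mod 3 is 2 (since 2·2 = 4 = 1·3 + 1), so t ≡ 2·2 = 4 ≡ 1 (mod 3).
    Then x = 11 + 15·1 = 26, valid modulo lcm(15, 9) = 45: x ≡ 26 (mod 45).
  Combine with x ≡ 3 (mod 14): gcd(45, 14) = 1; 3 - 26 = -23, which IS divisible by 1, so compatible.
    Write x = 26 + 45·t and substitute into x ≡ 3 (mod 14): 45·t ≡ 3 − 26 = -23 (mod 14).
    Reduce coefficients mod 14: 3·t ≡ 5 (mod 14).
    The inverse of 3 mod 14 is 5 (since 3·5 = 15 = 1·14 + 1), so t ≡ 5·5 = 25 ≡ 11 (mod 14).
    Then x = 26 + 45·11 = 521, valid modulo lcm(45, 14) = 630: x ≡ 521 (mod 630).
Verify: 521 mod 15 = 11, 521 mod 9 = 8, 521 mod 14 = 3.

x ≡ 521 (mod 630).


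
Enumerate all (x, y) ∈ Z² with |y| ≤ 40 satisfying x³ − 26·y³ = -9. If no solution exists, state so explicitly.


The equation is x³ - 26y³ = -9. For fixed y, x³ = 26·y³ − 9, so a solution requires the RHS to be a perfect cube.
Strategy: iterate y from -40 to 40, compute RHS = 26·y³ − 9, and check whether it is a (positive or negative) perfect cube.
Check small values of y:
  y = 0: RHS = -9 is not a perfect cube.
  y = 1: RHS = 17 is not a perfect cube.
  y = -1: RHS = -35 is not a perfect cube.
  y = 2: RHS = 199 is not a perfect cube.
  y = -2: RHS = -217 is not a perfect cube.
  y = 3: RHS = 693 is not a perfect cube.
  y = -3: RHS = -711 is not a perfect cube.
Continuing the search up to |y| = 40 finds no solutions either.
No (x, y) in the scanned range satisfies the equation.

No integer solutions with |y| ≤ 40.


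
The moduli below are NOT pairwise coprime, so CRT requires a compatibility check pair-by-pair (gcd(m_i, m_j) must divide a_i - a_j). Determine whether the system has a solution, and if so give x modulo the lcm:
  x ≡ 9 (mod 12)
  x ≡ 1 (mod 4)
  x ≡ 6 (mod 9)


Moduli 12, 4, 9 are not pairwise coprime, so CRT works modulo lcm(m_i) when all pairwise compatibility conditions hold.
Pairwise compatibility: gcd(m_i, m_j) must divide a_i - a_j for every pair.
Merge one congruence at a time:
  Start: x ≡ 9 (mod 12).
  Combine with x ≡ 1 (mod 4): gcd(12, 4) = 4; 1 - 9 = -8, which IS divisible by 4, so compatible.
    Write x = 9 + 12·t and substitute into x ≡ 1 (mod 4): 12·t ≡ 1 − 9 = -8 (mod 4).
    Divide the congruence (and modulus) by g = 4: 3·t ≡ -2 (mod 1).
    Modulo 1 every t works; take t = 0.
    Then x = 9 + 12·0 = 9, valid modulo lcm(12, 4) = 12: x ≡ 9 (mod 12).
  Combine with x ≡ 6 (mod 9): gcd(12, 9) = 3; 6 - 9 = -3, which IS divisible by 3, so compatible.
    Write x = 9 + 12·t and substitute into x ≡ 6 (mod 9): 12·t ≡ 6 − 9 = -3 (mod 9).
    Divide the congruence (and modulus) by g = 3: 4·t ≡ -1 (mod 3).
    Reduce coefficients mod 3: 1·t ≡ 2 (mod 3).
    So t ≡ 2 (mod 3).
    Then x = 9 + 12·2 = 33, valid modulo lcm(12, 9) = 36: x ≡ 33 (mod 36).
Verify: 33 mod 12 = 9, 33 mod 4 = 1, 33 mod 9 = 6.

x ≡ 33 (mod 36).


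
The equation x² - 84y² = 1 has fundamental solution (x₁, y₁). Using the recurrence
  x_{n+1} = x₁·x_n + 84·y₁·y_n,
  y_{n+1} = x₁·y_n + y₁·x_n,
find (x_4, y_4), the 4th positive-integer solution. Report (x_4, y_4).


Step 1: Find the fundamental solution (x₁, y₁) of x² - 84y² = 1.
  Expand √84 as a continued fraction. a₀ = ⌊√84⌋ = 9; iterate m_{k+1} = d_k·a_k − m_k, d_{k+1} = (84 − m_{k+1}²)/d_k, a_{k+1} = ⌊(a₀ + m_{k+1})/d_{k+1}⌋ (starting m₀ = 0, d₀ = 1), with convergents p_k = a_k·p_{k-1} + p_{k-2}, q_k = a_k·q_{k-1} + q_{k-2} (p₋₁ = 1, q₋₁ = 0):
  k = 0: a₀ = 9; p₀/q₀ = 9/1; p₀² − 84·q₀² = 81 − 84 = -3.
  k = 1: m = 9, d = 3, a = ⌊(9 + 9)/3⌋ = 6; p/q = (6·9 + 1)/(6·1 + 0) = 55/6; p² − 84·q² = 3025 − 3024 = 1.
  The first convergent with p² − 84·q² = 1 gives the fundamental solution (x₁, y₁) = (55, 6).
Step 2: Apply the recurrence (x_{n+1}, y_{n+1}) = (x₁x_n + 84y₁y_n, x₁y_n + y₁x_n) repeatedly.
  From (x_1, y_1) = (55, 6): x_2 = 55·55 + 84·6·6 = 6049; y_2 = 55·6 + 6·55 = 660.
  From (x_2, y_2) = (6049, 660): x_3 = 55·6049 + 84·6·660 = 665335; y_3 = 55·660 + 6·6049 = 72594.
  From (x_3, y_3) = (665335, 72594): x_4 = 55·665335 + 84·6·72594 = 73180801; y_4 = 55·72594 + 6·665335 = 7984680.
Step 3: Verify x_4² - 84·y_4² = 5355429635001601 - 5355429635001600 = 1 (should be 1). ✓

(x_1, y_1) = (55, 6); (x_4, y_4) = (73180801, 7984680).


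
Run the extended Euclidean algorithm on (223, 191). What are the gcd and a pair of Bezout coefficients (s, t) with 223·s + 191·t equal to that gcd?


Euclidean algorithm on (223, 191) — divide until remainder is 0:
  223 = 1 · 191 + 32
  191 = 5 · 32 + 31
  32 = 1 · 31 + 1
  31 = 31 · 1 + 0
gcd(223, 191) = 1.
Track Bezout coefficients alongside the remainders: start with r₀ = 223 = a·1 + b·0 (s = 1, t = 0) and r₁ = 191 = a·0 + b·1 (s = 0, t = 1); each new remainder r_{k+1} = r_{k-1} − q_k·r_k inherits s_{k+1} = s_{k-1} − q_k·s_k, t_{k+1} = t_{k-1} − q_k·t_k, so r_k = a·s_k + b·t_k at every step:
  q = 1: r = 32, s = 1 − 1·0 = 1, t = 0 − 1·1 = -1  (check: 223·1 + 191·(-1) = 32)
  q = 5: r = 31, s = 0 − 5·1 = -5, t = 1 − 5·(-1) = 6  (check: 223·(-5) + 191·6 = 31)
  q = 1: r = 1, s = 1 − 1·(-5) = 6, t = -1 − 1·6 = -7  (check: 223·6 + 191·(-7) = 1)
The row with r = 1 (the gcd) gives the Bezout coefficients s = 6, t = -7.
Result: 223 · (6) + 191 · (-7) = 1.

gcd(223, 191) = 1; s = 6, t = -7 (check: 223·6 + 191·(-7) = 1).


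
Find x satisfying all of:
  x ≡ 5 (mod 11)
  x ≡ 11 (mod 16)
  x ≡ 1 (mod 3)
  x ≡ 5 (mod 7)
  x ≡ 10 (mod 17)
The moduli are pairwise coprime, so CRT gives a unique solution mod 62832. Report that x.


Product of moduli M = 11 · 16 · 3 · 7 · 17 = 62832.
Merge one congruence at a time:
  Start: x ≡ 5 (mod 11).
  Combine with x ≡ 11 (mod 16); new modulus lcm = 176.
    Write x = 5 + 11·t and substitute into x ≡ 11 (mod 16): 11·t ≡ 11 − 5 = 6 (mod 16).
    The inverse of 11 mod 16 is 3 (since 11·3 = 33 = 2·16 + 1), so t ≡ 3·6 = 18 ≡ 2 (mod 16).
    Then x = 5 + 11·2 = 27, valid modulo lcm(11, 16) = 176: x ≡ 27 (mod 176).
  Combine with x ≡ 1 (mod 3); new modulus lcm = 528.
    Write x = 27 + 176·t and substitute into x ≡ 1 (mod 3): 176·t ≡ 1 − 27 = -26 (mod 3).
    Reduce coefficients mod 3: 2·t ≡ 1 (mod 3).
    The inverse of 2 mod 3 is 2 (since 2·2 = 4 = 1·3 + 1), so t ≡ 2·1 = 2 ≡ 2 (mod 3).
    Then x = 27 + 176·2 = 379, valid modulo lcm(176, 3) = 528: x ≡ 379 (mod 528).
  Combine with x ≡ 5 (mod 7); new modulus lcm = 3696.
    Write x = 379 + 528·t and substitute into x ≡ 5 (mod 7): 528·t ≡ 5 − 379 = -374 (mod 7).
    Reduce coefficients mod 7: 3·t ≡ 4 (mod 7).
    The inverse of 3 mod 7 is 5 (since 3·5 = 15 = 2·7 + 1), so t ≡ 5·4 = 20 ≡ 6 (mod 7).
    Then x = 379 + 528·6 = 3547, valid modulo lcm(528, 7) = 3696: x ≡ 3547 (mod 3696).
  Combine with x ≡ 10 (mod 17); new modulus lcm = 62832.
    Write x = 3547 + 3696·t and substitute into x ≡ 10 (mod 17): 3696·t ≡ 10 − 3547 = -3537 (mod 17).
    Reduce coefficients mod 17: 7·t ≡ 16 (mod 17).
    The inverse of 7 mod 17 is 5 (since 7·5 = 35 = 2·17 + 1), so t ≡ 5·16 = 80 ≡ 12 (mod 17).
    Then x = 3547 + 3696·12 = 47899, valid modulo lcm(3696, 17) = 62832: x ≡ 47899 (mod 62832).
Verify against each original: 47899 mod 11 = 5, 47899 mod 16 = 11, 47899 mod 3 = 1, 47899 mod 7 = 5, 47899 mod 17 = 10.

x ≡ 47899 (mod 62832).


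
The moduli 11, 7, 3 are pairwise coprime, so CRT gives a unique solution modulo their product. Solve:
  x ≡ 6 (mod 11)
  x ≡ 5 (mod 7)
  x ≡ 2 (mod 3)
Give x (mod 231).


Moduli 11, 7, 3 are pairwise coprime; by CRT there is a unique solution modulo M = 11 · 7 · 3 = 231.
Solve pairwise, accumulating the modulus:
  Start with x ≡ 6 (mod 11).
  Combine with x ≡ 5 (mod 7): since gcd(11, 7) = 1, we get a unique residue mod 77.
    Write x = 6 + 11·t and substitute into x ≡ 5 (mod 7): 11·t ≡ 5 − 6 = -1 (mod 7).
    Reduce coefficients mod 7: 4·t ≡ 6 (mod 7).
    The inverse of 4 mod 7 is 2 (since 4·2 = 8 = 1·7 + 1), so t ≡ 2·6 = 12 ≡ 5 (mod 7).
    Then x = 6 + 11·5 = 61, valid modulo lcm(11, 7) = 77: x ≡ 61 (mod 77).
  Combine with x ≡ 2 (mod 3): since gcd(77, 3) = 1, we get a unique residue mod 231.
    Write x = 61 + 77·t and substitute into x ≡ 2 (mod 3): 77·t ≡ 2 − 61 = -59 (mod 3).
    Reduce coefficients mod 3: 2·t ≡ 1 (mod 3).
    The inverse of 2 mod 3 is 2 (since 2·2 = 4 = 1·3 + 1), so t ≡ 2·1 = 2 ≡ 2 (mod 3).
    Then x = 61 + 77·2 = 215, valid modulo lcm(77, 3) = 231: x ≡ 215 (mod 231).
Verify: 215 mod 11 = 6 ✓, 215 mod 7 = 5 ✓, 215 mod 3 = 2 ✓.

x ≡ 215 (mod 231).


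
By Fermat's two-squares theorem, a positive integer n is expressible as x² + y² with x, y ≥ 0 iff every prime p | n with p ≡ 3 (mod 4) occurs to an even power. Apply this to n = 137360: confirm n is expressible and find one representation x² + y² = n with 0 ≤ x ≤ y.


Step 1: Factor n = 137360 = 2^4 · 5 · 17 · 101.
Step 2: Check the mod-4 condition on each prime factor: 2 = 2 (special); 5 ≡ 1 (mod 4), exponent 1; 17 ≡ 1 (mod 4), exponent 1; 101 ≡ 1 (mod 4), exponent 1.
All primes ≡ 3 (mod 4) appear to even exponent (or don't appear), so by the two-squares theorem n IS expressible as a sum of two squares.
Step 3: Build a representation. Group n = k² · m with k = 4 and m = 5 · 17 · 101 = 8585 (a product of primes ≡ 1 (mod 4)); a representation of m scales to one of n via (k·x)² + (k·y)² = k²(x² + y²). Each prime p ≡ 1 (mod 4) is itself a sum of two squares; find a² by testing p − a² for a perfect square:
  5: 5 − 1² = 4 = 2² ⇒ 5 = 1² + 2².
  17: 17 − 1² = 16 = 4² ⇒ 17 = 1² + 4².
  101: 101 − 1² = 100 = 10² ⇒ 101 = 1² + 10².
  Combine using the Brahmagupta–Fibonacci identity (a² + b²)(c² + d²) = (ac − bd)² + (ad + bc)² = (ac + bd)² + (ad − bc)²:
  5 · 17 = 85: from (1² + 2²)(1² + 4²), take (1·1 − 2·4, 1·4 + 2·1) = (1 − 8, 4 + 2) = (-7, 6); dropping signs (only squares matter) gives (7, 6); check 7² + 6² = 49 + 36 = 85 ✓.
  85 · 101 = 8585: from (7² + 6²)(1² + 10²), take (7·1 − 6·10, 7·10 + 6·1) = (7 − 60, 70 + 6) = (-53, 76); dropping signs (only squares matter) gives (53, 76); check 53² + 76² = 2809 + 5776 = 8585 ✓.
  Scale by k = 4: (4·53, 4·76) = (212, 304).
Step 4: Order so x ≤ y and verify: 212² + 304² = 44944 + 92416 = 137360 = n. ✓

n = 137360 = 212² + 304² (one valid representation with x ≤ y).


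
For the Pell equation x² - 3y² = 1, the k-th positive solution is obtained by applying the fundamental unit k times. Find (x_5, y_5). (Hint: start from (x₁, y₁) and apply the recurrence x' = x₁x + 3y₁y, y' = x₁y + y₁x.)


Step 1: Find the fundamental solution (x₁, y₁) of x² - 3y² = 1.
  Expand √3 as a continued fraction. a₀ = ⌊√3⌋ = 1; iterate m_{k+1} = d_k·a_k − m_k, d_{k+1} = (3 − m_{k+1}²)/d_k, a_{k+1} = ⌊(a₀ + m_{k+1})/d_{k+1}⌋ (starting m₀ = 0, d₀ = 1), with convergents p_k = a_k·p_{k-1} + p_{k-2}, q_k = a_k·q_{k-1} + q_{k-2} (p₋₁ = 1, q₋₁ = 0):
  k = 0: a₀ = 1; p₀/q₀ = 1/1; p₀² − 3·q₀² = 1 − 3 = -2.
  k = 1: m = 1, d = 2, a = ⌊(1 + 1)/2⌋ = 1; p/q = (1·1 + 1)/(1·1 + 0) = 2/1; p² − 3·q² = 4 − 3 = 1.
  The first convergent with p² − 3·q² = 1 gives the fundamental solution (x₁, y₁) = (2, 1).
Step 2: Apply the recurrence (x_{n+1}, y_{n+1}) = (x₁x_n + 3y₁y_n, x₁y_n + y₁x_n) repeatedly.
  From (x_1, y_1) = (2, 1): x_2 = 2·2 + 3·1·1 = 7; y_2 = 2·1 + 1·2 = 4.
  From (x_2, y_2) = (7, 4): x_3 = 2·7 + 3·1·4 = 26; y_3 = 2·4 + 1·7 = 15.
  From (x_3, y_3) = (26, 15): x_4 = 2·26 + 3·1·15 = 97; y_4 = 2·15 + 1·26 = 56.
  From (x_4, y_4) = (97, 56): x_5 = 2·97 + 3·1·56 = 362; y_5 = 2·56 + 1·97 = 209.
Step 3: Verify x_5² - 3·y_5² = 131044 - 131043 = 1 (should be 1). ✓

(x_1, y_1) = (2, 1); (x_5, y_5) = (362, 209).


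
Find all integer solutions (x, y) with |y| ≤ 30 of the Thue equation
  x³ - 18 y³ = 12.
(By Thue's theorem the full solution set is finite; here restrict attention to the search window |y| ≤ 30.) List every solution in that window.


The equation is x³ - 18y³ = 12. For fixed y, x³ = 18·y³ + 12, so a solution requires the RHS to be a perfect cube.
Strategy: iterate y from -30 to 30, compute RHS = 18·y³ + 12, and check whether it is a (positive or negative) perfect cube.
Check small values of y:
  y = 0: RHS = 12 is not a perfect cube.
  y = 1: RHS = 30 is not a perfect cube.
  y = -1: RHS = -6 is not a perfect cube.
  y = 2: RHS = 156 is not a perfect cube.
  y = -2: RHS = -132 is not a perfect cube.
  y = 3: RHS = 498 is not a perfect cube.
  y = -3: RHS = -474 is not a perfect cube.
Continuing the search up to |y| = 30 finds no solutions either.
No (x, y) in the scanned range satisfies the equation.

No integer solutions with |y| ≤ 30.


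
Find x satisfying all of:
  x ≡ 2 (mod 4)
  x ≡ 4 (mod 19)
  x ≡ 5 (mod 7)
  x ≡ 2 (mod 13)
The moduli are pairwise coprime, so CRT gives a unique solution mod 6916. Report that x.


Product of moduli M = 4 · 19 · 7 · 13 = 6916.
Merge one congruence at a time:
  Start: x ≡ 2 (mod 4).
  Combine with x ≡ 4 (mod 19); new modulus lcm = 76.
    Write x = 2 + 4·t and substitute into x ≡ 4 (mod 19): 4·t ≡ 4 − 2 = 2 (mod 19).
    The inverse of 4 mod 19 is 5 (since 4·5 = 20 = 1·19 + 1), so t ≡ 5·2 = 10 ≡ 10 (mod 19).
    Then x = 2 + 4·10 = 42, valid modulo lcm(4, 19) = 76: x ≡ 42 (mod 76).
  Combine with x ≡ 5 (mod 7); new modulus lcm = 532.
    Write x = 42 + 76·t and substitute into x ≡ 5 (mod 7): 76·t ≡ 5 − 42 = -37 (mod 7).
    Reduce coefficients mod 7: 6·t ≡ 5 (mod 7).
    The inverse of 6 mod 7 is 6 (since 6·6 = 36 = 5·7 + 1), so t ≡ 6·5 = 30 ≡ 2 (mod 7).
    Then x = 42 + 76·2 = 194, valid modulo lcm(76, 7) = 532: x ≡ 194 (mod 532).
  Combine with x ≡ 2 (mod 13); new modulus lcm = 6916.
    Write x = 194 + 532·t and substitute into x ≡ 2 (mod 13): 532·t ≡ 2 − 194 = -192 (mod 13).
    Reduce coefficients mod 13: 12·t ≡ 3 (mod 13).
    The inverse of 12 mod 13 is 12 (since 12·12 = 144 = 11·13 + 1), so t ≡ 12·3 = 36 ≡ 10 (mod 13).
    Then x = 194 + 532·10 = 5514, valid modulo lcm(532, 13) = 6916: x ≡ 5514 (mod 6916).
Verify against each original: 5514 mod 4 = 2, 5514 mod 19 = 4, 5514 mod 7 = 5, 5514 mod 13 = 2.

x ≡ 5514 (mod 6916).


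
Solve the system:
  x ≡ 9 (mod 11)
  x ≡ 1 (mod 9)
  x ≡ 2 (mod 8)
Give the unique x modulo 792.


Moduli 11, 9, 8 are pairwise coprime; by CRT there is a unique solution modulo M = 11 · 9 · 8 = 792.
Solve pairwise, accumulating the modulus:
  Start with x ≡ 9 (mod 11).
  Combine with x ≡ 1 (mod 9): since gcd(11, 9) = 1, we get a unique residue mod 99.
    Write x = 9 + 11·t and substitute into x ≡ 1 (mod 9): 11·t ≡ 1 − 9 = -8 (mod 9).
    Reduce coefficients mod 9: 2·t ≡ 1 (mod 9).
    The inverse of 2 mod 9 is 5 (since 2·5 = 10 = 1·9 + 1), so t ≡ 5·1 = 5 ≡ 5 (mod 9).
    Then x = 9 + 11·5 = 64, valid modulo lcm(11, 9) = 99: x ≡ 64 (mod 99).
  Combine with x ≡ 2 (mod 8): since gcd(99, 8) = 1, we get a unique residue mod 792.
    Write x = 64 + 99·t and substitute into x ≡ 2 (mod 8): 99·t ≡ 2 − 64 = -62 (mod 8).
    Reduce coefficients mod 8: 3·t ≡ 2 (mod 8).
    The inverse of 3 mod 8 is 3 (since 3·3 = 9 = 1·8 + 1), so t ≡ 3·2 = 6 ≡ 6 (mod 8).
    Then x = 64 + 99·6 = 658, valid modulo lcm(99, 8) = 792: x ≡ 658 (mod 792).
Verify: 658 mod 11 = 9 ✓, 658 mod 9 = 1 ✓, 658 mod 8 = 2 ✓.

x ≡ 658 (mod 792).
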